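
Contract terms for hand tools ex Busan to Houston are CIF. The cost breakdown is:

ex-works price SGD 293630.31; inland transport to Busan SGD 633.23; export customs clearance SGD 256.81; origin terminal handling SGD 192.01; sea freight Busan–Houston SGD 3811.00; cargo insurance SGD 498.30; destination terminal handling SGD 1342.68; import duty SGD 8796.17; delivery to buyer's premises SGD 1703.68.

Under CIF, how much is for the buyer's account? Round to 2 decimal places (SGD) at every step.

Buyer's account: SGD 11842.53

CIF: the seller pays costs through ocean freight and marine insurance to the destination port.
Seller's account: goods 293630.31 + inland to port 633.23 + export clearance 256.81 + origin terminal 192.01 + freight 3811.00 + insurance 498.30 = 299021.66
Buyer's account: destination terminal 1342.68 + duty 8796.17 + delivery 1703.68 = 11842.53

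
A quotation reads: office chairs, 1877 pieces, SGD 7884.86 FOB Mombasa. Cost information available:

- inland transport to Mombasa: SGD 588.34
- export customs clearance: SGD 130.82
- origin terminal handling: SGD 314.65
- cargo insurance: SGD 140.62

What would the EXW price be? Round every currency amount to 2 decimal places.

EXW price: SGD 6851.05

Not relevant to the conversion: insurance — on the buyer under both terms; not part of either seller's price.
From FOB to EXW, the seller no longer bears: inland to port, export clearance, origin terminal.
EXW price = 7884.86 − 588.34 − 130.82 − 314.65 = 6851.05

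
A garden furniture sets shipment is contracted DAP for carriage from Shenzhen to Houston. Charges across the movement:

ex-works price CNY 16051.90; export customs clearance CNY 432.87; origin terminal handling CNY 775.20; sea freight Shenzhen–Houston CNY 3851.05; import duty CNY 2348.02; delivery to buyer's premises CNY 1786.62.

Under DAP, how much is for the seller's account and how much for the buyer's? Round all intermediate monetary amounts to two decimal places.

DAP: the seller bears all costs to the named destination except import duty and clearance.
Seller's account: goods 16051.90 + export clearance 432.87 + origin terminal 775.20 + freight 3851.05 + delivery 1786.62 = 22897.64
Buyer's account: duty 2348.02 = 2348.02

Seller: CNY 22897.64; buyer: CNY 2348.02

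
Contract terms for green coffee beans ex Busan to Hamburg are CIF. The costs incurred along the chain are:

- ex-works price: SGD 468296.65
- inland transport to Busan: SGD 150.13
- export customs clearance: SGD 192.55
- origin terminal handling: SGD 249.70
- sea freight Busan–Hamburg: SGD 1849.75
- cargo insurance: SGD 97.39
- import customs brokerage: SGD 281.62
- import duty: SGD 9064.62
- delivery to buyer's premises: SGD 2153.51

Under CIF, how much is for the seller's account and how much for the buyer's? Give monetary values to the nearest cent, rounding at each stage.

CIF: the seller pays costs through ocean freight and marine insurance to the destination port.
Seller's account: goods 468296.65 + inland to port 150.13 + export clearance 192.55 + origin terminal 249.70 + freight 1849.75 + insurance 97.39 = 470836.17
Buyer's account: brokerage 281.62 + duty 9064.62 + delivery 2153.51 = 11499.75

Seller: SGD 470836.17; buyer: SGD 11499.75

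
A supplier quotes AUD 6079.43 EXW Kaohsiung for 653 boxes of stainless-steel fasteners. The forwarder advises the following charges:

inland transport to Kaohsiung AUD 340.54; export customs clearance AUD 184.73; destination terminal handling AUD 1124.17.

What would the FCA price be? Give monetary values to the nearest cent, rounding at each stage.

FCA price: AUD 6604.70

Not relevant to the conversion: destination terminal — on the buyer under both terms; not part of either seller's price.
From EXW to FCA, the seller additionally bears: inland to port, export clearance.
FCA price = 6079.43 + 340.54 + 184.73 = 6604.70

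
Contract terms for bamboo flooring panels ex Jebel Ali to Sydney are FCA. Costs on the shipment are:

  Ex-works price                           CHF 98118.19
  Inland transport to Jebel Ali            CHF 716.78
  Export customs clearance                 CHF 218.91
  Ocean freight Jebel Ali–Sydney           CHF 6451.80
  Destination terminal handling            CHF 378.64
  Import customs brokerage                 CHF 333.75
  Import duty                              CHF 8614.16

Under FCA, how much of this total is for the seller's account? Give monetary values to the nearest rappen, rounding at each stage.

FCA: the seller delivers export-cleared goods to the carrier; the buyer bears costs from that point.
Seller's account: goods 98118.19 + inland to port 716.78 + export clearance 218.91 = 99053.88
Buyer's account: freight 6451.80 + destination terminal 378.64 + brokerage 333.75 + duty 8614.16 = 15778.35

Seller's account: CHF 99053.88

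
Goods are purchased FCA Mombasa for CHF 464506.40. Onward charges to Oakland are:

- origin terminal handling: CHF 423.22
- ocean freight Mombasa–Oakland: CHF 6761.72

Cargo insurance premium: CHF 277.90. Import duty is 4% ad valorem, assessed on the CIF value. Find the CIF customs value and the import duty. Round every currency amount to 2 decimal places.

CIF = FCA price + pre-shipment costs + freight + insurance
CIF = 464506.40 + 423.22 + 6761.72 + 277.90 = 471969.24
Import duty = 471969.24 × 4% = 18878.77

CIF value: CHF 471969.24; import duty: CHF 18878.77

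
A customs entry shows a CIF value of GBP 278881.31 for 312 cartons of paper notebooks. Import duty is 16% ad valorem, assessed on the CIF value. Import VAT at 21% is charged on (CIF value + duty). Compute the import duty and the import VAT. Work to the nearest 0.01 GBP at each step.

Import duty: GBP 44621.01; import VAT: GBP 67935.49

Import duty = 278881.31 × 16% = 44621.01
VAT base = CIF + duty = 278881.31 + 44621.01 = 323502.32
Import VAT = 323502.32 × 21% = 67935.49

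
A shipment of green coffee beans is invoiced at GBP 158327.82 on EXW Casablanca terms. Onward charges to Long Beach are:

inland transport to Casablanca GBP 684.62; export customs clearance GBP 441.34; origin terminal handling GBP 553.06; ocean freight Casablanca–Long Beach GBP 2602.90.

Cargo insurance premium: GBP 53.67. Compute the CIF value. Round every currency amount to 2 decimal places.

CIF = EXW price + pre-shipment costs + freight + insurance
CIF = 158327.82 + 684.62 + 441.34 + 553.06 + 2602.90 + 53.67 = 162663.41

CIF value: GBP 162663.41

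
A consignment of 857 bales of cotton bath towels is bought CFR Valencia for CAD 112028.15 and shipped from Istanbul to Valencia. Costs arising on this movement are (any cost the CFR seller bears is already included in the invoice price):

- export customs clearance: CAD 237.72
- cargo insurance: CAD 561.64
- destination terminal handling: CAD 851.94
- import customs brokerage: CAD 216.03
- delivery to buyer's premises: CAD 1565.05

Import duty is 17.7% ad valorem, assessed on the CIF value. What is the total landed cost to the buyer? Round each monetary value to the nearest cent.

CFR: the seller pays costs through ocean freight to the destination port, but not insurance.
Already in the invoice (seller's account under CFR): export clearance — exclude.
CIF value = CFR price + insurance = 112028.15 + 561.64 = 112589.79
Import duty = 112589.79 × 17.7% = 19928.39
Buyer bears: insurance 561.64 + destination terminal 851.94 + brokerage 216.03 + delivery 1565.05 + duty 19928.39 = 23123.05
Landed cost = invoice 112028.15 + 23123.05 = 135151.20

Total landed cost: CAD 135151.20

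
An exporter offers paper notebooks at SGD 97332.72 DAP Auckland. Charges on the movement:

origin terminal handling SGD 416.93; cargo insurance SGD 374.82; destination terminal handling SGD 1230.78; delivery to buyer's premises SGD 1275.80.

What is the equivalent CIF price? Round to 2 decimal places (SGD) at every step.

Not relevant to the conversion: origin terminal, insurance — on the seller under both DAP and CIF; already in the DAP price and stays in the CIF price.
From DAP to CIF, the seller no longer bears: destination terminal, delivery.
CIF price = 97332.72 − 1230.78 − 1275.80 = 94826.14

CIF price: SGD 94826.14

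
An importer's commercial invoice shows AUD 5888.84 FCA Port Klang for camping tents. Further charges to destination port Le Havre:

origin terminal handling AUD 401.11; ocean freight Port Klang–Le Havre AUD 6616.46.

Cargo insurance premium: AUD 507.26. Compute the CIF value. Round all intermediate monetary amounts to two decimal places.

CIF value: AUD 13413.67

CIF = FCA price + pre-shipment costs + freight + insurance
CIF = 5888.84 + 401.11 + 6616.46 + 507.26 = 13413.67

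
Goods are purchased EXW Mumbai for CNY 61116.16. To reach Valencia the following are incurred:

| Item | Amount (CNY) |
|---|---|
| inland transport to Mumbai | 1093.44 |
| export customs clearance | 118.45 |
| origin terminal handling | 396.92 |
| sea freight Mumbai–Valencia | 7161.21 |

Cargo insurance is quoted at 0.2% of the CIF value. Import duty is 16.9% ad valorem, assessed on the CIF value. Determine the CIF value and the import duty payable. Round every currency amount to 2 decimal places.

CIF value: CNY 70026.23; import duty: CNY 11834.43

Let C be the CIF value. C = EXW price + pre-shipment costs + freight + 0.2% × C
C − 0.2% × C = 61116.16 + 1093.44 + 118.45 + 396.92 + 7161.21
0.998 × C = 69886.18
C = 69886.18 / 0.998 = 70026.23
Insurance premium = 0.2% × 70026.23 = 140.05
Import duty = 70026.23 × 16.9% = 11834.43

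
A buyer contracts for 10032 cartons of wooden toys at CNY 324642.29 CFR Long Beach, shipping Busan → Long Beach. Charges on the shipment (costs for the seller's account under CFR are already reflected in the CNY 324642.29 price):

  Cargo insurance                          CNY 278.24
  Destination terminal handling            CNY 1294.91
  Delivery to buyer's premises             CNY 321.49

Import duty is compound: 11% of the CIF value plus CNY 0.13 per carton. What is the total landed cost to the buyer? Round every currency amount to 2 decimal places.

CFR: the seller pays costs through ocean freight to the destination port, but not insurance.
CIF value = CFR price + insurance = 324642.29 + 278.24 = 324920.53
Ad valorem component: 324920.53 × 11% = 35741.26
Specific component: 10032 × 0.13 = 1304.16
Import duty = 35741.26 + 1304.16 = 37045.42
Buyer bears: insurance 278.24 + destination terminal 1294.91 + delivery 321.49 + duty 37045.42 = 38940.06
Landed cost = invoice 324642.29 + 38940.06 = 363582.35

Total landed cost: CNY 363582.35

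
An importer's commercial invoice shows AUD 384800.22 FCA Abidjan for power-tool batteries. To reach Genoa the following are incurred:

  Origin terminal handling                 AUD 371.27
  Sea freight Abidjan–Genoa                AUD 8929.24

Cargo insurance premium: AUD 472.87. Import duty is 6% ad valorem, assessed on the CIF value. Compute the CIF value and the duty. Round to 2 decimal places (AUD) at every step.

CIF value: AUD 394573.60; import duty: AUD 23674.42

CIF = FCA price + pre-shipment costs + freight + insurance
CIF = 384800.22 + 371.27 + 8929.24 + 472.87 = 394573.60
Import duty = 394573.60 × 6% = 23674.42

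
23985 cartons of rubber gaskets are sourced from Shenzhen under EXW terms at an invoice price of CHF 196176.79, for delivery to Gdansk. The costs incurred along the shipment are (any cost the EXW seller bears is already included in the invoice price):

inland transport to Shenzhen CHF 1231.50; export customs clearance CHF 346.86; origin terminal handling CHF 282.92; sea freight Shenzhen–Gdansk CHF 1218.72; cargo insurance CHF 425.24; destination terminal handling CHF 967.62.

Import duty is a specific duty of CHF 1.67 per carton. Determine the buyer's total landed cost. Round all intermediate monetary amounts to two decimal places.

EXW: the seller makes goods available at their premises; the buyer bears all onward costs.
CIF value = EXW price + inland to port + export clearance + origin terminal + freight + insurance = 196176.79 + 1231.50 + 346.86 + 282.92 + 1218.72 + 425.24 = 199682.03
Import duty = 23985 × 1.67 = 40054.95
Buyer bears: inland to port 1231.50 + export clearance 346.86 + origin terminal 282.92 + freight 1218.72 + insurance 425.24 + destination terminal 967.62 + duty 40054.95 = 44527.81
Landed cost = invoice 196176.79 + 44527.81 = 240704.60

Total landed cost: CHF 240704.60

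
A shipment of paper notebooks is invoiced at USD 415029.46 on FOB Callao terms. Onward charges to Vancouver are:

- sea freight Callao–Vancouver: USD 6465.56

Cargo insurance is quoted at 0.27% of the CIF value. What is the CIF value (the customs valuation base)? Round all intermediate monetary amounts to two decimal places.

Let C be the CIF value. C = FOB price + freight + 0.27% × C
C − 0.27% × C = 415029.46 + 6465.56
0.9973 × C = 421495.02
C = 421495.02 / 0.9973 = 422636.14
Insurance premium = 0.27% × 422636.14 = 1141.12

CIF value: USD 422636.14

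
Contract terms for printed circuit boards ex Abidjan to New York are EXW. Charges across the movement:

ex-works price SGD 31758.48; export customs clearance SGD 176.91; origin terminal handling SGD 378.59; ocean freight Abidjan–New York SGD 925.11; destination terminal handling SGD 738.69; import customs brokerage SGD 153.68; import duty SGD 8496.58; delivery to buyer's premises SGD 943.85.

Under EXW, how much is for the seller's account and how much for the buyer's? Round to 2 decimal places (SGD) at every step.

EXW: the seller makes goods available at their premises; the buyer bears all onward costs.
Seller's account: goods 31758.48 = 31758.48
Buyer's account: export clearance 176.91 + origin terminal 378.59 + freight 925.11 + destination terminal 738.69 + brokerage 153.68 + duty 8496.58 + delivery 943.85 = 11813.41

Seller: SGD 31758.48; buyer: SGD 11813.41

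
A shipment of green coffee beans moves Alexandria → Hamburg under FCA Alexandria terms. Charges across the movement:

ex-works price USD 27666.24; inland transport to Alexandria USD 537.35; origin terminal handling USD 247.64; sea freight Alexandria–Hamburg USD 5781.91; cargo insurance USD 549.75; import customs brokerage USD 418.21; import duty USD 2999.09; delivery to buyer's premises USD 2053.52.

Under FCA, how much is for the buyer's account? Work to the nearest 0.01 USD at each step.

Buyer's account: USD 12050.12

FCA: the seller delivers export-cleared goods to the carrier; the buyer bears costs from that point.
Seller's account: goods 27666.24 + inland to port 537.35 = 28203.59
Buyer's account: origin terminal 247.64 + freight 5781.91 + insurance 549.75 + brokerage 418.21 + duty 2999.09 + delivery 2053.52 = 12050.12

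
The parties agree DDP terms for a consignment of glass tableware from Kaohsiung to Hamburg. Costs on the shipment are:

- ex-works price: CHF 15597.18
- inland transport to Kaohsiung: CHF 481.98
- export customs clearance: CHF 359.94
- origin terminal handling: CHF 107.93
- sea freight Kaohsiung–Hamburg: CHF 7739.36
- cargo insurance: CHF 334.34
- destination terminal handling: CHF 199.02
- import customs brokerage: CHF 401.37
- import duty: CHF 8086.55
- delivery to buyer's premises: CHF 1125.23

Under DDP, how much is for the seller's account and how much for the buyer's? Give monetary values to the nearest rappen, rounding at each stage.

Seller: CHF 34432.90; buyer: CHF 0.00

DDP: the seller bears all costs including import duty.
Seller's account: goods 15597.18 + inland to port 481.98 + export clearance 359.94 + origin terminal 107.93 + freight 7739.36 + insurance 334.34 + destination terminal 199.02 + brokerage 401.37 + duty 8086.55 + delivery 1125.23 = 34432.90
Buyer's account: 0.00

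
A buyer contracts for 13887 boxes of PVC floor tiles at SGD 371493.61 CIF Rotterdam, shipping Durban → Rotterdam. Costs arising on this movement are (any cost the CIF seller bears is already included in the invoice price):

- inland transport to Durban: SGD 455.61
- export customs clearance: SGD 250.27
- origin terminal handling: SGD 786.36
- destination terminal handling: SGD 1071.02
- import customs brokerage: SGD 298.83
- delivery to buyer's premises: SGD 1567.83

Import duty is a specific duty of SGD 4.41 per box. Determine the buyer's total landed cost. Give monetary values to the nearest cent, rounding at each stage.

Total landed cost: SGD 435672.96

CIF: the seller pays costs through ocean freight and marine insurance to the destination port.
Already in the invoice (seller's account under CIF): inland to port, export clearance, origin terminal — exclude.
The CIF price already equals the CIF value: 371493.61
Import duty = 13887 × 4.41 = 61241.67
Buyer bears: destination terminal 1071.02 + brokerage 298.83 + delivery 1567.83 + duty 61241.67 = 64179.35
Landed cost = invoice 371493.61 + 64179.35 = 435672.96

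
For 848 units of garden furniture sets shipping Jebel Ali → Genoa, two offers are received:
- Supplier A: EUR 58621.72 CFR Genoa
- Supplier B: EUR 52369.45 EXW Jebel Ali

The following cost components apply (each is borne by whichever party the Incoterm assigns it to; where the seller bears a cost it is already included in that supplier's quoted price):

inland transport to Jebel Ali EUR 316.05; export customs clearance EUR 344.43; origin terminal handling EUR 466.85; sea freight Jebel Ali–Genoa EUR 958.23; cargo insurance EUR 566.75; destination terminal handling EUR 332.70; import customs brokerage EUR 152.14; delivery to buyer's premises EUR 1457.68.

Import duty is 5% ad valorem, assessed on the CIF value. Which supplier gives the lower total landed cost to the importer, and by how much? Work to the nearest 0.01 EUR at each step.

Supplier B is cheaper by EUR 4375.04

Supplier A (CFR):
CIF value = CFR price + insurance = 58621.72 + 566.75 = 59188.47
Import duty = 59188.47 × 5% = 2959.42
Buyer bears (A): 566.75 + 332.70 + 152.14 + 1457.68 = 2509.27
Landed cost (A) = invoice 58621.72 + 2509.27 + duty 2959.42 = 64090.41
Supplier B (EXW):
CIF value = EXW price + inland to port + export clearance + origin terminal + freight + insurance = 52369.45 + 316.05 + 344.43 + 466.85 + 958.23 + 566.75 = 55021.76
Import duty = 55021.76 × 5% = 2751.09
Buyer bears (B): 316.05 + 344.43 + 466.85 + 958.23 + 566.75 + 332.70 + 152.14 + 1457.68 = 4594.83
Landed cost (B) = invoice 52369.45 + 4594.83 + duty 2751.09 = 59715.37
Difference = |64090.41 − 59715.37| = 4375.04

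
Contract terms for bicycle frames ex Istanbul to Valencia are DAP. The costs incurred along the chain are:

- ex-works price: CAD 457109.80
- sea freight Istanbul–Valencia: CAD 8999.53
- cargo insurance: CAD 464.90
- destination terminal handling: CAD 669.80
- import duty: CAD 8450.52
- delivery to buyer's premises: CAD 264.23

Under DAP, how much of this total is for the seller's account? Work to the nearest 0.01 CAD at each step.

Seller's account: CAD 467508.26

DAP: the seller bears all costs to the named destination except import duty and clearance.
Seller's account: goods 457109.80 + freight 8999.53 + insurance 464.90 + destination terminal 669.80 + delivery 264.23 = 467508.26
Buyer's account: duty 8450.52 = 8450.52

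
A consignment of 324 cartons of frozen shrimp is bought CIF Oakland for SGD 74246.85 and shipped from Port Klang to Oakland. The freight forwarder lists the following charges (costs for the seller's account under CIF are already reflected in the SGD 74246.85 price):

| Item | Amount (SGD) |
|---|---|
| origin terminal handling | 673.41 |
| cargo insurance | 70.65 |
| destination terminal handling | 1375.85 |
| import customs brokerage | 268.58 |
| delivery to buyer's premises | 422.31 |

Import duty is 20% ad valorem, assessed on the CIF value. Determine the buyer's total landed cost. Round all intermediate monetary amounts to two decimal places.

Total landed cost: SGD 91162.96

CIF: the seller pays costs through ocean freight and marine insurance to the destination port.
Already in the invoice (seller's account under CIF): origin terminal, insurance — exclude.
The CIF price already equals the CIF value: 74246.85
Import duty = 74246.85 × 20% = 14849.37
Buyer bears: destination terminal 1375.85 + brokerage 268.58 + delivery 422.31 + duty 14849.37 = 16916.11
Landed cost = invoice 74246.85 + 16916.11 = 91162.96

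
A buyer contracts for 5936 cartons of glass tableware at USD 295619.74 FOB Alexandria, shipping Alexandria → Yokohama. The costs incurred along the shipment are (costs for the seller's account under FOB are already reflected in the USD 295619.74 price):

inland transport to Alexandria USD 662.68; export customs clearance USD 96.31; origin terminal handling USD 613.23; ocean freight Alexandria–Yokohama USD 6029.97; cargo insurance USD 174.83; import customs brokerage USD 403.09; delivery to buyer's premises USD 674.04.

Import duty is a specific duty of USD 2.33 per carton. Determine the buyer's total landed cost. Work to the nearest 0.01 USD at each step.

Total landed cost: USD 316732.55

FOB: the seller bears costs until goods are on board at the origin port; the buyer bears freight, insurance and all costs thereafter.
Already in the invoice (seller's account under FOB): inland to port, export clearance, origin terminal — exclude.
CIF value = FOB price + freight + insurance = 295619.74 + 6029.97 + 174.83 = 301824.54
Import duty = 5936 × 2.33 = 13830.88
Buyer bears: freight 6029.97 + insurance 174.83 + brokerage 403.09 + delivery 674.04 + duty 13830.88 = 21112.81
Landed cost = invoice 295619.74 + 21112.81 = 316732.55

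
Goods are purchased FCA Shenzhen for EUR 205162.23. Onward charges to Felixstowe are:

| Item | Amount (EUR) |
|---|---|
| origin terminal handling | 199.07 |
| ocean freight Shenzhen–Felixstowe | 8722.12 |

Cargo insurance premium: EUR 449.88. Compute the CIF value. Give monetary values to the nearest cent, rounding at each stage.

CIF value: EUR 214533.30

CIF = FCA price + pre-shipment costs + freight + insurance
CIF = 205162.23 + 199.07 + 8722.12 + 449.88 = 214533.30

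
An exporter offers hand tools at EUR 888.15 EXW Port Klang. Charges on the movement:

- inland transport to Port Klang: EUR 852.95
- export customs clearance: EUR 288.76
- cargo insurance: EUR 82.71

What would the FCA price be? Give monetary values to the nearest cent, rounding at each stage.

Not relevant to the conversion: insurance — on the buyer under both terms; not part of either seller's price.
From EXW to FCA, the seller additionally bears: inland to port, export clearance.
FCA price = 888.15 + 852.95 + 288.76 = 2029.86

FCA price: EUR 2029.86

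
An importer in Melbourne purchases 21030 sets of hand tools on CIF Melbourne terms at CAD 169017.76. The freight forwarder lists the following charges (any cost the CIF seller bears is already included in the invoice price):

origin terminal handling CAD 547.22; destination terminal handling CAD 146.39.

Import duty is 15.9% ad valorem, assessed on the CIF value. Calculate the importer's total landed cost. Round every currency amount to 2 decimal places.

CIF: the seller pays costs through ocean freight and marine insurance to the destination port.
Already in the invoice (seller's account under CIF): origin terminal — exclude.
The CIF price already equals the CIF value: 169017.76
Import duty = 169017.76 × 15.9% = 26873.82
Buyer bears: destination terminal 146.39 + duty 26873.82 = 27020.21
Landed cost = invoice 169017.76 + 27020.21 = 196037.97

Total landed cost: CAD 196037.97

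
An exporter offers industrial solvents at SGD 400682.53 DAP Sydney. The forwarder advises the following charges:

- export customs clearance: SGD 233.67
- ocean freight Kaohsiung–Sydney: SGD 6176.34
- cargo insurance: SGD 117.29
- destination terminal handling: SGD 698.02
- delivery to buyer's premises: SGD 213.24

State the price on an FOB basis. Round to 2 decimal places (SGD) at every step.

Not relevant to the conversion: export clearance — on the seller under both DAP and FOB; already in the DAP price and stays in the FOB price.
From DAP to FOB, the seller no longer bears: freight, insurance, destination terminal, delivery.
FOB price = 400682.53 − 6176.34 − 117.29 − 698.02 − 213.24 = 393477.64

FOB price: SGD 393477.64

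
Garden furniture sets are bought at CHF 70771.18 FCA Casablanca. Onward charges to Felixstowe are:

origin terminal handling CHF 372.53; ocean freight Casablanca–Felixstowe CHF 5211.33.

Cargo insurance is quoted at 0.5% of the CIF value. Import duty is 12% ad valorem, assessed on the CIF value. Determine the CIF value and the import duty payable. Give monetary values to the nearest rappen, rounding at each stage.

CIF value: CHF 76738.73; import duty: CHF 9208.65

Let C be the CIF value. C = FCA price + pre-shipment costs + freight + 0.5% × C
C − 0.5% × C = 70771.18 + 372.53 + 5211.33
0.995 × C = 76355.04
C = 76355.04 / 0.995 = 76738.73
Insurance premium = 0.5% × 76738.73 = 383.69
Import duty = 76738.73 × 12% = 9208.65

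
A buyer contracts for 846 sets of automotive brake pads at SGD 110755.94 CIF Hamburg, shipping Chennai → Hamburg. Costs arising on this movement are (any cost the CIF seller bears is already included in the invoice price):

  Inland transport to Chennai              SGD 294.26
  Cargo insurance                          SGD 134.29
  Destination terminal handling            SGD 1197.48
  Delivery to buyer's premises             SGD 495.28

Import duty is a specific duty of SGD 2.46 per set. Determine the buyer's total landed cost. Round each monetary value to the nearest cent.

CIF: the seller pays costs through ocean freight and marine insurance to the destination port.
Already in the invoice (seller's account under CIF): inland to port, insurance — exclude.
The CIF price already equals the CIF value: 110755.94
Import duty = 846 × 2.46 = 2081.16
Buyer bears: destination terminal 1197.48 + delivery 495.28 + duty 2081.16 = 3773.92
Landed cost = invoice 110755.94 + 3773.92 = 114529.86

Total landed cost: SGD 114529.86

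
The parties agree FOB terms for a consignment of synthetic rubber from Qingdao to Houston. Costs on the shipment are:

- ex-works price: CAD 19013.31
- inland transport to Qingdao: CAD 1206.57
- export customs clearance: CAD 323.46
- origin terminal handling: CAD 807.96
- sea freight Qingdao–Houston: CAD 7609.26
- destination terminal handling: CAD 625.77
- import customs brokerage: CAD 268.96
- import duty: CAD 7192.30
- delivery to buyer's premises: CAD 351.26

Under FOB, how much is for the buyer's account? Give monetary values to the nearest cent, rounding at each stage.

FOB: the seller bears costs until goods are on board at the origin port; the buyer bears freight, insurance and all costs thereafter.
Seller's account: goods 19013.31 + inland to port 1206.57 + export clearance 323.46 + origin terminal 807.96 = 21351.30
Buyer's account: freight 7609.26 + destination terminal 625.77 + brokerage 268.96 + duty 7192.30 + delivery 351.26 = 16047.55

Buyer's account: CAD 16047.55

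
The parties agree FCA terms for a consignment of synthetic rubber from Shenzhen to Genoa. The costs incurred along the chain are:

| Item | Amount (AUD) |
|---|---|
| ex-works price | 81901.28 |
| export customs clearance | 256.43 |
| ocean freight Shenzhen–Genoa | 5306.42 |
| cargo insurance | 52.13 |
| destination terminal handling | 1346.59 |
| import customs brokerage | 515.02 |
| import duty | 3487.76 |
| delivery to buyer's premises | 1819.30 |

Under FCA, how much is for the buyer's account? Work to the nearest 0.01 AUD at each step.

Buyer's account: AUD 12527.22

FCA: the seller delivers export-cleared goods to the carrier; the buyer bears costs from that point.
Seller's account: goods 81901.28 + export clearance 256.43 = 82157.71
Buyer's account: freight 5306.42 + insurance 52.13 + destination terminal 1346.59 + brokerage 515.02 + duty 3487.76 + delivery 1819.30 = 12527.22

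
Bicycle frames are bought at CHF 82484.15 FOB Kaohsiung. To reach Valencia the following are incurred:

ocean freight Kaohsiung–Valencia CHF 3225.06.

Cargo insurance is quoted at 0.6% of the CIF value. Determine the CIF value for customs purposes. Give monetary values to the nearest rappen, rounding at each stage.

CIF value: CHF 86226.57

Let C be the CIF value. C = FOB price + freight + 0.6% × C
C − 0.6% × C = 82484.15 + 3225.06
0.994 × C = 85709.21
C = 85709.21 / 0.994 = 86226.57
Insurance premium = 0.6% × 86226.57 = 517.36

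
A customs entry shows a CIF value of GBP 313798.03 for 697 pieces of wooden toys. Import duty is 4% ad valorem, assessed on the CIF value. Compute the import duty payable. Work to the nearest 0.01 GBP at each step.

Import duty: GBP 12551.92

Import duty = 313798.03 × 4% = 12551.92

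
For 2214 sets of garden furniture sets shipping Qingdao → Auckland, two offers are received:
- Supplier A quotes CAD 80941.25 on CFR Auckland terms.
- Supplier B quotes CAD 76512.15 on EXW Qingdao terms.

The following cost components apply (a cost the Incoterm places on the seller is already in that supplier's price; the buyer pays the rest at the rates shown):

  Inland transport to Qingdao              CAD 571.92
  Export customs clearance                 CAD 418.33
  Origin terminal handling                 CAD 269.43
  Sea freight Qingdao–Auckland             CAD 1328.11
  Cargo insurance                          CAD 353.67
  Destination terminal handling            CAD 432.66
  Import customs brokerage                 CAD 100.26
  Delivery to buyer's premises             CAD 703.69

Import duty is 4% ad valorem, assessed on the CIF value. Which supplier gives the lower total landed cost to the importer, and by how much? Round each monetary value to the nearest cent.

Supplier B is cheaper by CAD 1914.97

Supplier A (CFR):
CIF value = CFR price + insurance = 80941.25 + 353.67 = 81294.92
Import duty = 81294.92 × 4% = 3251.80
Buyer bears (A): 353.67 + 432.66 + 100.26 + 703.69 = 1590.28
Landed cost (A) = invoice 80941.25 + 1590.28 + duty 3251.80 = 85783.33
Supplier B (EXW):
CIF value = EXW price + inland to port + export clearance + origin terminal + freight + insurance = 76512.15 + 571.92 + 418.33 + 269.43 + 1328.11 + 353.67 = 79453.61
Import duty = 79453.61 × 4% = 3178.14
Buyer bears (B): 571.92 + 418.33 + 269.43 + 1328.11 + 353.67 + 432.66 + 100.26 + 703.69 = 4178.07
Landed cost (B) = invoice 76512.15 + 4178.07 + duty 3178.14 = 83868.36
Difference = |85783.33 − 83868.36| = 1914.97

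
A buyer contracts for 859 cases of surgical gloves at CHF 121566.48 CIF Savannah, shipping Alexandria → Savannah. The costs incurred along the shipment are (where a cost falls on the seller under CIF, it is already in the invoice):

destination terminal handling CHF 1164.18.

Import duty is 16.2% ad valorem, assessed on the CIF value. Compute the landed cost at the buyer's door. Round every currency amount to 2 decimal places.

CIF: the seller pays costs through ocean freight and marine insurance to the destination port.
The CIF price already equals the CIF value: 121566.48
Import duty = 121566.48 × 16.2% = 19693.77
Buyer bears: destination terminal 1164.18 + duty 19693.77 = 20857.95
Landed cost = invoice 121566.48 + 20857.95 = 142424.43

Total landed cost: CHF 142424.43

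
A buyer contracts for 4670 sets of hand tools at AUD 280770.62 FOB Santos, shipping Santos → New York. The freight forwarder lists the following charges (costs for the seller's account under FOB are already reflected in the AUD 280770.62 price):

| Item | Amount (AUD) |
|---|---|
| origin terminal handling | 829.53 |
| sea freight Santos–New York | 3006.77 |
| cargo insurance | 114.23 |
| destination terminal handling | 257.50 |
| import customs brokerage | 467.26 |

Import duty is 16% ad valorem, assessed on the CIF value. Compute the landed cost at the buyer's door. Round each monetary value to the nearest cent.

FOB: the seller bears costs until goods are on board at the origin port; the buyer bears freight, insurance and all costs thereafter.
Already in the invoice (seller's account under FOB): origin terminal — exclude.
CIF value = FOB price + freight + insurance = 280770.62 + 3006.77 + 114.23 = 283891.62
Import duty = 283891.62 × 16% = 45422.66
Buyer bears: freight 3006.77 + insurance 114.23 + destination terminal 257.50 + brokerage 467.26 + duty 45422.66 = 49268.42
Landed cost = invoice 280770.62 + 49268.42 = 330039.04

Total landed cost: AUD 330039.04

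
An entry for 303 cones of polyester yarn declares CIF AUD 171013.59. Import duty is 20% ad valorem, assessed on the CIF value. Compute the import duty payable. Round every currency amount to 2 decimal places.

Import duty = 171013.59 × 20% = 34202.72

Import duty: AUD 34202.72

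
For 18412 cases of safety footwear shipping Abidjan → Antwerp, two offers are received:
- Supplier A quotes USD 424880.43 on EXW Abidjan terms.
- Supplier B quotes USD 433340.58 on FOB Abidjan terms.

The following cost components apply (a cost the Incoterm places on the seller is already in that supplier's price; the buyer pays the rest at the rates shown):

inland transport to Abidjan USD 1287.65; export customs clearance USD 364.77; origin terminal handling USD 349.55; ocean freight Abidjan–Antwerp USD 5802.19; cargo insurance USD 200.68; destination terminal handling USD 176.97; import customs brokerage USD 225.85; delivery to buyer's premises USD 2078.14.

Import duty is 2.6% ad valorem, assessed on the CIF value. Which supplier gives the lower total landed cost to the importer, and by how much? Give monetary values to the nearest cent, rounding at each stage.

Supplier A is cheaper by USD 6626.09

Supplier A (EXW):
CIF value = EXW price + inland to port + export clearance + origin terminal + freight + insurance = 424880.43 + 1287.65 + 364.77 + 349.55 + 5802.19 + 200.68 = 432885.27
Import duty = 432885.27 × 2.6% = 11255.02
Buyer bears (A): 1287.65 + 364.77 + 349.55 + 5802.19 + 200.68 + 176.97 + 225.85 + 2078.14 = 10485.80
Landed cost (A) = invoice 424880.43 + 10485.80 + duty 11255.02 = 446621.25
Supplier B (FOB):
CIF value = FOB price + freight + insurance = 433340.58 + 5802.19 + 200.68 = 439343.45
Import duty = 439343.45 × 2.6% = 11422.93
Buyer bears (B): 5802.19 + 200.68 + 176.97 + 225.85 + 2078.14 = 8483.83
Landed cost (B) = invoice 433340.58 + 8483.83 + duty 11422.93 = 453247.34
Difference = |446621.25 − 453247.34| = 6626.09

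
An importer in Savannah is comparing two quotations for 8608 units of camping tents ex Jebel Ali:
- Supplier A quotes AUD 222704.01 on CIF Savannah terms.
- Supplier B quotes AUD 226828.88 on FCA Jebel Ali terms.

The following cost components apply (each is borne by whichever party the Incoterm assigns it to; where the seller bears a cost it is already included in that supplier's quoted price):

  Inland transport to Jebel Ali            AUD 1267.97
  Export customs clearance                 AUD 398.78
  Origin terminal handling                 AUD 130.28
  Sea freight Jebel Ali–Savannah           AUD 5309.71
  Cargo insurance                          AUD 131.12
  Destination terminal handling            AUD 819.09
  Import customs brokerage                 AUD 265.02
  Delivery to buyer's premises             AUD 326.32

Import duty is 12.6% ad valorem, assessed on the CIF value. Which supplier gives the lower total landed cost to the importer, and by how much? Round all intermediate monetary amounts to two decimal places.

Supplier A (CIF):
The CIF price already equals the CIF value: 222704.01
Import duty = 222704.01 × 12.6% = 28060.71
Buyer bears (A): 819.09 + 265.02 + 326.32 = 1410.43
Landed cost (A) = invoice 222704.01 + 1410.43 + duty 28060.71 = 252175.15
Supplier B (FCA):
CIF value = FCA price + origin terminal + freight + insurance = 226828.88 + 130.28 + 5309.71 + 131.12 = 232399.99
Import duty = 232399.99 × 12.6% = 29282.40
Buyer bears (B): 130.28 + 5309.71 + 131.12 + 819.09 + 265.02 + 326.32 = 6981.54
Landed cost (B) = invoice 226828.88 + 6981.54 + duty 29282.40 = 263092.82
Difference = |252175.15 − 263092.82| = 10917.67

Supplier A is cheaper by AUD 10917.67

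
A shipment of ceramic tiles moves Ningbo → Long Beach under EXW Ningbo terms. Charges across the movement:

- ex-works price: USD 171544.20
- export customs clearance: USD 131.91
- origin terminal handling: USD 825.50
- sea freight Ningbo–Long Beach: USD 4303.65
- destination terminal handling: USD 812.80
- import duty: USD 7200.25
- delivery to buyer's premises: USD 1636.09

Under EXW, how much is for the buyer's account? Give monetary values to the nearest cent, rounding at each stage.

Buyer's account: USD 14910.20

EXW: the seller makes goods available at their premises; the buyer bears all onward costs.
Seller's account: goods 171544.20 = 171544.20
Buyer's account: export clearance 131.91 + origin terminal 825.50 + freight 4303.65 + destination terminal 812.80 + duty 7200.25 + delivery 1636.09 = 14910.20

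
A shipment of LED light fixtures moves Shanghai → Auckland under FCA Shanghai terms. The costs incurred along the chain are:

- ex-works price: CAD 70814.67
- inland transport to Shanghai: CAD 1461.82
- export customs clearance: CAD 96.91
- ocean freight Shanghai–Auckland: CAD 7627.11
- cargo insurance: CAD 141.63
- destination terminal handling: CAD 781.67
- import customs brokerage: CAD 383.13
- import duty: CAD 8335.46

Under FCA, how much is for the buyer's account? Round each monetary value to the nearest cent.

FCA: the seller delivers export-cleared goods to the carrier; the buyer bears costs from that point.
Seller's account: goods 70814.67 + inland to port 1461.82 + export clearance 96.91 = 72373.40
Buyer's account: freight 7627.11 + insurance 141.63 + destination terminal 781.67 + brokerage 383.13 + duty 8335.46 = 17269.00

Buyer's account: CAD 17269.00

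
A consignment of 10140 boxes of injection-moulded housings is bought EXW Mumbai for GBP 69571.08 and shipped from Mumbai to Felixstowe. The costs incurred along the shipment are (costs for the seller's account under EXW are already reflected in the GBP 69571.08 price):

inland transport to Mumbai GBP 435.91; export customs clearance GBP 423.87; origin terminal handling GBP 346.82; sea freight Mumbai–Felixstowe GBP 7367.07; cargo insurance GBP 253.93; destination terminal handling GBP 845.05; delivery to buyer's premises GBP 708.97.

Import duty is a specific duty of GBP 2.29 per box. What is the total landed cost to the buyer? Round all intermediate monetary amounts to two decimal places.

Total landed cost: GBP 103173.30

EXW: the seller makes goods available at their premises; the buyer bears all onward costs.
CIF value = EXW price + inland to port + export clearance + origin terminal + freight + insurance = 69571.08 + 435.91 + 423.87 + 346.82 + 7367.07 + 253.93 = 78398.68
Import duty = 10140 × 2.29 = 23220.60
Buyer bears: inland to port 435.91 + export clearance 423.87 + origin terminal 346.82 + freight 7367.07 + insurance 253.93 + destination terminal 845.05 + delivery 708.97 + duty 23220.60 = 33602.22
Landed cost = invoice 69571.08 + 33602.22 = 103173.30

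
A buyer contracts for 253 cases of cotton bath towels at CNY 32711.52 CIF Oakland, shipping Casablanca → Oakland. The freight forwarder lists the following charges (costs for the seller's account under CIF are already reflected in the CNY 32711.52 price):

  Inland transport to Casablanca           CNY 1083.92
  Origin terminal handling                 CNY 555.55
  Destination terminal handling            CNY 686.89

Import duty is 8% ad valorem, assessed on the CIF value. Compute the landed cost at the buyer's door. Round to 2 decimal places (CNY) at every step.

CIF: the seller pays costs through ocean freight and marine insurance to the destination port.
Already in the invoice (seller's account under CIF): inland to port, origin terminal — exclude.
The CIF price already equals the CIF value: 32711.52
Import duty = 32711.52 × 8% = 2616.92
Buyer bears: destination terminal 686.89 + duty 2616.92 = 3303.81
Landed cost = invoice 32711.52 + 3303.81 = 36015.33

Total landed cost: CNY 36015.33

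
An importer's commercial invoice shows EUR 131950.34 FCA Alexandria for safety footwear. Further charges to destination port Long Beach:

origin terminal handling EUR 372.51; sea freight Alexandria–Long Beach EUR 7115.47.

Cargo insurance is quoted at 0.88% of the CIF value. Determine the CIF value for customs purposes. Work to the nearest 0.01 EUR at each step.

Let C be the CIF value. C = FCA price + pre-shipment costs + freight + 0.88% × C
C − 0.88% × C = 131950.34 + 372.51 + 7115.47
0.9912 × C = 139438.32
C = 139438.32 / 0.9912 = 140676.27
Insurance premium = 0.88% × 140676.27 = 1237.95

CIF value: EUR 140676.27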